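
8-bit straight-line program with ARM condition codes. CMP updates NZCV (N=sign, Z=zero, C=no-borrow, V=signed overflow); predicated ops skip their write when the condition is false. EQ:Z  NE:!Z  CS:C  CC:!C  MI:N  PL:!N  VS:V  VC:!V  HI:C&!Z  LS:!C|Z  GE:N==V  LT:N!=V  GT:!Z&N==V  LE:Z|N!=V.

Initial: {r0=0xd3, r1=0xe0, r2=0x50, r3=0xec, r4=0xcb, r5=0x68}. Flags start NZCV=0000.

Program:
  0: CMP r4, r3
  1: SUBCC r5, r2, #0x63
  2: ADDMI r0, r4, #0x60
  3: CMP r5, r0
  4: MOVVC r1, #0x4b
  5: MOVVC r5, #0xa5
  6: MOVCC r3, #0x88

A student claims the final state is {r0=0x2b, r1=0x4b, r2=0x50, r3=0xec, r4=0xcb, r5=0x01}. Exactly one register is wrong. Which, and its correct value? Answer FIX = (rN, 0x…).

[0] flags=1000 → (cmp)
[1] flags=1000 CC?T → r5=0xed
[2] flags=1000 MI?T → r0=0x2b
[3] flags=1010 → (cmp)
[4] flags=1010 VC?T → r1=0x4b
[5] flags=1010 VC?T → r5=0xa5
[6] flags=1010 CC?F → skip

FIX = (r5, 0xa5)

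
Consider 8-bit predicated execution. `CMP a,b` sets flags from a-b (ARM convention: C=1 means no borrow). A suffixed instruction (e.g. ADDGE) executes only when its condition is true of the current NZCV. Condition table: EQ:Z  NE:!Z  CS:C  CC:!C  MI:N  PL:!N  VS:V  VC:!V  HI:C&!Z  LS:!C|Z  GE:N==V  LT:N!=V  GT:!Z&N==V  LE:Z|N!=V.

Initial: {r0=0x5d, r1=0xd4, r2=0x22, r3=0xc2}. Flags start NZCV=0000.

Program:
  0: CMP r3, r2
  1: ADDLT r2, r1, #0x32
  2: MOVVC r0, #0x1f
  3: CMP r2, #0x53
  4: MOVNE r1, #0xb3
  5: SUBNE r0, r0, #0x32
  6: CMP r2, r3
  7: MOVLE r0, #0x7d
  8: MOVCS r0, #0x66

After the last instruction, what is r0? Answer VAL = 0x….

0: ✓ CMP  NZCV=1010
1: ✓ ADDLT  r2←0x06
2: ✓ MOVVC  r0←0x1f
3: ✓ CMP  NZCV=1000
4: ✓ MOVNE  r1←0xb3
5: ✓ SUBNE  r0←0xed
6: ✓ CMP  NZCV=0000
7: · MOVLE
8: · MOVCS

VAL = 0xed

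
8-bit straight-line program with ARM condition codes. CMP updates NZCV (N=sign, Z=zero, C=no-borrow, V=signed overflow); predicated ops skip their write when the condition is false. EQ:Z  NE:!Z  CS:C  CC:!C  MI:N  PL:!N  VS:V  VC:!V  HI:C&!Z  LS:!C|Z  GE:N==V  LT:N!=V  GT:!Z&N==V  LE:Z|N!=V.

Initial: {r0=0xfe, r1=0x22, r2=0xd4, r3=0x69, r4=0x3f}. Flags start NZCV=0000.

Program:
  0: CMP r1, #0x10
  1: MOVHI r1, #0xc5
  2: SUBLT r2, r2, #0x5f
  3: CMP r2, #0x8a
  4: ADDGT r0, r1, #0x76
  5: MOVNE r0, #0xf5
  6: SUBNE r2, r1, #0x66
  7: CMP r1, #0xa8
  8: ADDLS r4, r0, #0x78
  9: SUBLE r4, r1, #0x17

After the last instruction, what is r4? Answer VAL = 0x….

0: ✓ CMP  NZCV=0010
1: ✓ MOVHI  r1←0xc5
2: · SUBLT
3: ✓ CMP  NZCV=0010
4: ✓ ADDGT  r0←0x3b
5: ✓ MOVNE  r0←0xf5
6: ✓ SUBNE  r2←0x5f
7: ✓ CMP  NZCV=0010
8: · ADDLS
9: · SUBLE

VAL = 0x3f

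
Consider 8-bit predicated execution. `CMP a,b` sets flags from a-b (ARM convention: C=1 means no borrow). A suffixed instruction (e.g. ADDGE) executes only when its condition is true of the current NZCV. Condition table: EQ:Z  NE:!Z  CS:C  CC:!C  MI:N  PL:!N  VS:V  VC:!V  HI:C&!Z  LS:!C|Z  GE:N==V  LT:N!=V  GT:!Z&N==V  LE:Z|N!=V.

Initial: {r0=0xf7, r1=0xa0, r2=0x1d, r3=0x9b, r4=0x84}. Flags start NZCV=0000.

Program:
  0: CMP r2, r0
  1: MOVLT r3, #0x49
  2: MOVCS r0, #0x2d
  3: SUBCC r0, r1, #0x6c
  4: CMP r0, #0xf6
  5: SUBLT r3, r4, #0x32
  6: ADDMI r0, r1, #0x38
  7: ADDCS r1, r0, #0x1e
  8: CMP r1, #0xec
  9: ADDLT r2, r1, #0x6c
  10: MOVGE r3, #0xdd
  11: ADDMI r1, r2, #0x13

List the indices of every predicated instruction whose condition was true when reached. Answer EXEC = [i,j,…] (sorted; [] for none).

[0] flags=0000 → (cmp)
[1] flags=0000 LT?F → skip
[2] flags=0000 CS?F → skip
[3] flags=0000 CC?T → r0=0x34
[4] flags=0000 → (cmp)
[5] flags=0000 LT?F → skip
[6] flags=0000 MI?F → skip
[7] flags=0000 CS?F → skip
[8] flags=1000 → (cmp)
[9] flags=1000 LT?T → r2=0x0c
[10] flags=1000 GE?F → skip
[11] flags=1000 MI?T → r1=0x1f

EXEC = [3,9,11]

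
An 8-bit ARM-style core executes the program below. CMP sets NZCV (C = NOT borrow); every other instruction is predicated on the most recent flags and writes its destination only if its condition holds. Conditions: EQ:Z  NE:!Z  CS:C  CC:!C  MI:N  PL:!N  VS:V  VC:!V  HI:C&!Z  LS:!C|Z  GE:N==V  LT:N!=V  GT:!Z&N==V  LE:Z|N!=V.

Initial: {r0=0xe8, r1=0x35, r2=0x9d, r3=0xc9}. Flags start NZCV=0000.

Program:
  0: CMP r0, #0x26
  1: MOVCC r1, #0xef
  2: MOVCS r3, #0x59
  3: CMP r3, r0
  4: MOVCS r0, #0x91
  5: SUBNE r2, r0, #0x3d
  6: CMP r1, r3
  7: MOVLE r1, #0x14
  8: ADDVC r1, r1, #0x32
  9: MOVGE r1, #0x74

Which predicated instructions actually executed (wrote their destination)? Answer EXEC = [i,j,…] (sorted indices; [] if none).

0: ✓ CMP  NZCV=1010
1: · MOVCC
2: ✓ MOVCS  r3←0x59
3: ✓ CMP  NZCV=0000
4: · MOVCS
5: ✓ SUBNE  r2←0xab
6: ✓ CMP  NZCV=1000
7: ✓ MOVLE  r1←0x14
8: ✓ ADDVC  r1←0x46
9: · MOVGE

EXEC = [2,5,7,8]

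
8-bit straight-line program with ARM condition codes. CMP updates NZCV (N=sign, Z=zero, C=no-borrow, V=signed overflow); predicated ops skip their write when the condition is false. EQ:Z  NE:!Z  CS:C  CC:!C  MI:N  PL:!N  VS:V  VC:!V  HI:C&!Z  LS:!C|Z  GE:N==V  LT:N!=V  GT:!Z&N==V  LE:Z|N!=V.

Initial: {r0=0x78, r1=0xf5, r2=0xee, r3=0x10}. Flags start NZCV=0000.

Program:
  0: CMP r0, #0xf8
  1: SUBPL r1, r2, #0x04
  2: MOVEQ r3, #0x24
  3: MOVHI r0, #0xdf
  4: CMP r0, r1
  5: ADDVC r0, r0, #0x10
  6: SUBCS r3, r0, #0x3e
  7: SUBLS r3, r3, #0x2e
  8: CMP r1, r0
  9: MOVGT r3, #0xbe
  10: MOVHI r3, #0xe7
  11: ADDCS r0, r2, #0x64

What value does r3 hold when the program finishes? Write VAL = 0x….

VAL = 0xe7

[0] flags=1001 → (cmp)
[1] flags=1001 PL?F → skip
[2] flags=1001 EQ?F → skip
[3] flags=1001 HI?F → skip
[4] flags=1001 → (cmp)
[5] flags=1001 VC?F → skip
[6] flags=1001 CS?F → skip
[7] flags=1001 LS?T → r3=0xe2
[8] flags=0011 → (cmp)
[9] flags=0011 GT?F → skip
[10] flags=0011 HI?T → r3=0xe7
[11] flags=0011 CS?T → r0=0x52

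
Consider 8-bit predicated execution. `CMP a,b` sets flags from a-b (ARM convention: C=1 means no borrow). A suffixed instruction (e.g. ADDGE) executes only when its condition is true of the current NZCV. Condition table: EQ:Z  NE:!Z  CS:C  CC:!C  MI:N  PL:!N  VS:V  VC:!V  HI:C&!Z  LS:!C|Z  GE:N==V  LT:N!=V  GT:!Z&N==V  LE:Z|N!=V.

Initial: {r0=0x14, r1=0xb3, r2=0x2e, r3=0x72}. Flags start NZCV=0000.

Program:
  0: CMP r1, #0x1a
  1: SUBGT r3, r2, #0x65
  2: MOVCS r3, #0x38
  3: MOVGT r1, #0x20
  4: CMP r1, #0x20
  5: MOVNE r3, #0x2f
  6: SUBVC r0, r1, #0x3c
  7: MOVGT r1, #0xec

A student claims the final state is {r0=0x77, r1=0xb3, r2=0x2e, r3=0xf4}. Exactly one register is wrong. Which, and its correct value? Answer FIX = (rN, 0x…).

FIX = (r3, 0x2f)

0: ✓ CMP  NZCV=1010
1: · SUBGT
2: ✓ MOVCS  r3←0x38
3: · MOVGT
4: ✓ CMP  NZCV=1010
5: ✓ MOVNE  r3←0x2f
6: ✓ SUBVC  r0←0x77
7: · MOVGT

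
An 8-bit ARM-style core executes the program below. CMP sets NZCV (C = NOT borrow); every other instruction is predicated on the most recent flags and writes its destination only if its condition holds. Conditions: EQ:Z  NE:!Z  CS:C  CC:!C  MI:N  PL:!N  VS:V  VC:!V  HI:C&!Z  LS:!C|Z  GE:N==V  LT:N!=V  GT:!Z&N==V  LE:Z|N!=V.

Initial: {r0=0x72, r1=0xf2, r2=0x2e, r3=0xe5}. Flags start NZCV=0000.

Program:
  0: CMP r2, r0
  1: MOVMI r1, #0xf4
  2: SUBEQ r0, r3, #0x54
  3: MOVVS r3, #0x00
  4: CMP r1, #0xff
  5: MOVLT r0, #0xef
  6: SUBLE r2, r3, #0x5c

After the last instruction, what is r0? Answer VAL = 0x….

[0] flags=1000 → (cmp)
[1] flags=1000 MI?T → r1=0xf4
[2] flags=1000 EQ?F → skip
[3] flags=1000 VS?F → skip
[4] flags=1000 → (cmp)
[5] flags=1000 LT?T → r0=0xef
[6] flags=1000 LE?T → r2=0x89

VAL = 0xef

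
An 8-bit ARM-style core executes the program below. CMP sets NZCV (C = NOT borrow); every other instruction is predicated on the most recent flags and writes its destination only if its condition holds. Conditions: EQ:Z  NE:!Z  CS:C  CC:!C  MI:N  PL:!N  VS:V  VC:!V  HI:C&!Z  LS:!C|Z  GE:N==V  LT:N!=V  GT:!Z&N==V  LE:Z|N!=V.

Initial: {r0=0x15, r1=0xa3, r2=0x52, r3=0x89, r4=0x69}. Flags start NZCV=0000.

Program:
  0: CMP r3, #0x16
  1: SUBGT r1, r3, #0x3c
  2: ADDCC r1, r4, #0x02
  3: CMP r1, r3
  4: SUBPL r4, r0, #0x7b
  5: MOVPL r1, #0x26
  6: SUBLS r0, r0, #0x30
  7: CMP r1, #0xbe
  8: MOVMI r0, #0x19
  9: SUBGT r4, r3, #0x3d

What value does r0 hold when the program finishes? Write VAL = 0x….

0: ✓ CMP  NZCV=0011
1: · SUBGT
2: · ADDCC
3: ✓ CMP  NZCV=0010
4: ✓ SUBPL  r4←0x9a
5: ✓ MOVPL  r1←0x26
6: · SUBLS
7: ✓ CMP  NZCV=0000
8: · MOVMI
9: ✓ SUBGT  r4←0x4c

VAL = 0x15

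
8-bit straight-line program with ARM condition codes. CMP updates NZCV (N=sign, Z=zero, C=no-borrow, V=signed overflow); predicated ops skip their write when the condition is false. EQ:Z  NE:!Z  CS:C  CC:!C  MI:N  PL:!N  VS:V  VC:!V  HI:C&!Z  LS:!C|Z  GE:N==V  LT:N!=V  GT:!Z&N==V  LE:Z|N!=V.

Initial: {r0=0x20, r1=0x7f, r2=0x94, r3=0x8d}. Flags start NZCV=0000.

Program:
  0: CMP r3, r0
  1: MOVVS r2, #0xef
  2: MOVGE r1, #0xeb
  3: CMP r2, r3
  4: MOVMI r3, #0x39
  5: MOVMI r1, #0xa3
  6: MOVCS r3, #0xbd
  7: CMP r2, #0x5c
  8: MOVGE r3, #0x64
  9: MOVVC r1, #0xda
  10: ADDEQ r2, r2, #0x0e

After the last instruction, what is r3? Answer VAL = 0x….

VAL = 0xbd

0: ✓ CMP  NZCV=0011
1: ✓ MOVVS  r2←0xef
2: · MOVGE
3: ✓ CMP  NZCV=0010
4: · MOVMI
5: · MOVMI
6: ✓ MOVCS  r3←0xbd
7: ✓ CMP  NZCV=1010
8: · MOVGE
9: ✓ MOVVC  r1←0xda
10: · ADDEQ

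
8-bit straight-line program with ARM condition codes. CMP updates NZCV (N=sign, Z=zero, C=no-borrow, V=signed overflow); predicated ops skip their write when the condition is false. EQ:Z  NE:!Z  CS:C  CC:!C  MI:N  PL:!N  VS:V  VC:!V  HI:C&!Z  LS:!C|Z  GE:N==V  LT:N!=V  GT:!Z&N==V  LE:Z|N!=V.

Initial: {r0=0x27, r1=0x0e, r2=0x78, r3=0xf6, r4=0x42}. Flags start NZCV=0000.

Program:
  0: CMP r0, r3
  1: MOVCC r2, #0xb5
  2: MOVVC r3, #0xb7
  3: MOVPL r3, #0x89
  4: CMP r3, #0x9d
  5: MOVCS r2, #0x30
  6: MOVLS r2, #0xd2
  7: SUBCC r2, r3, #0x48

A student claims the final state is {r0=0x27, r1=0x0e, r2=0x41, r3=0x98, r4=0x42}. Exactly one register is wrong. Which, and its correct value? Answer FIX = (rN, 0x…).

FIX = (r3, 0x89)

0: ✓ CMP  NZCV=0000
1: ✓ MOVCC  r2←0xb5
2: ✓ MOVVC  r3←0xb7
3: ✓ MOVPL  r3←0x89
4: ✓ CMP  NZCV=1000
5: · MOVCS
6: ✓ MOVLS  r2←0xd2
7: ✓ SUBCC  r2←0x41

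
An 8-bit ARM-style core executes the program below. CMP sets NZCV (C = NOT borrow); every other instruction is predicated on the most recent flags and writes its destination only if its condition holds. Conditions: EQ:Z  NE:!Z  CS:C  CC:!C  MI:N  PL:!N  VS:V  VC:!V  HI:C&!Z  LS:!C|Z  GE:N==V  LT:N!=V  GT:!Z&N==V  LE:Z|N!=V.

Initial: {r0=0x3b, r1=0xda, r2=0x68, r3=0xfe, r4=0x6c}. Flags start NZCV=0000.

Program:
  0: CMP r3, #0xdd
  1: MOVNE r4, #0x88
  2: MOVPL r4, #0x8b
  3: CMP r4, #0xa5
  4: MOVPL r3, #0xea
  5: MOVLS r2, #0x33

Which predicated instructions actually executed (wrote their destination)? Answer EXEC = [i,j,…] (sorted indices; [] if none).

EXEC = [1,2,5]

0: ✓ CMP  NZCV=0010
1: ✓ MOVNE  r4←0x88
2: ✓ MOVPL  r4←0x8b
3: ✓ CMP  NZCV=1000
4: · MOVPL
5: ✓ MOVLS  r2←0x33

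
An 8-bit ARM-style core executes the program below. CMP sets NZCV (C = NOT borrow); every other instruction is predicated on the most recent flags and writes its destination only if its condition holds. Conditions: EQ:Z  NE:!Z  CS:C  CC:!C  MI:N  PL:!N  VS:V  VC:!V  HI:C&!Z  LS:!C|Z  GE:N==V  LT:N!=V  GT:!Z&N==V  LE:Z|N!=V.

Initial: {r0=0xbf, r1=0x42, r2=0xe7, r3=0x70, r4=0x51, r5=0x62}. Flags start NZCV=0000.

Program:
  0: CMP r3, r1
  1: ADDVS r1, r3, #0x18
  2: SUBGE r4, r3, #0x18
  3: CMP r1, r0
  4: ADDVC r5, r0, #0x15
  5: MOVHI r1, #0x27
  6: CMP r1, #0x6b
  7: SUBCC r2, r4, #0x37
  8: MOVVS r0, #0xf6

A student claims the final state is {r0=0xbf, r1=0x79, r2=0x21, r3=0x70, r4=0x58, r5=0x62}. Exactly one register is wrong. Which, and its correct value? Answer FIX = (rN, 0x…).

FIX = (r1, 0x42)

[0] flags=0010 → (cmp)
[1] flags=0010 VS?F → skip
[2] flags=0010 GE?T → r4=0x58
[3] flags=1001 → (cmp)
[4] flags=1001 VC?F → skip
[5] flags=1001 HI?F → skip
[6] flags=1000 → (cmp)
[7] flags=1000 CC?T → r2=0x21
[8] flags=1000 VS?F → skip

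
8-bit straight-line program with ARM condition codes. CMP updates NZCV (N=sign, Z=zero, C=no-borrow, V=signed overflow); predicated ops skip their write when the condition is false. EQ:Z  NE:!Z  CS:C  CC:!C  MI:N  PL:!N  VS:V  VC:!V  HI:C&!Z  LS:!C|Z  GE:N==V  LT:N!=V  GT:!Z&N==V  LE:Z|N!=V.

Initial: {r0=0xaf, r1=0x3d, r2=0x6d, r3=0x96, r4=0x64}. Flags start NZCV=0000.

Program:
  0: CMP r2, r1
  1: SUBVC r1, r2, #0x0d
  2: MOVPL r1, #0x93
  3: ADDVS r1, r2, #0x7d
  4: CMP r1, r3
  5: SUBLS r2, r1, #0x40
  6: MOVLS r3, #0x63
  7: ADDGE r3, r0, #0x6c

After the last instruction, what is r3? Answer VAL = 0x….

VAL = 0x63

[0] flags=0010 → (cmp)
[1] flags=0010 VC?T → r1=0x60
[2] flags=0010 PL?T → r1=0x93
[3] flags=0010 VS?F → skip
[4] flags=1000 → (cmp)
[5] flags=1000 LS?T → r2=0x53
[6] flags=1000 LS?T → r3=0x63
[7] flags=1000 GE?F → skip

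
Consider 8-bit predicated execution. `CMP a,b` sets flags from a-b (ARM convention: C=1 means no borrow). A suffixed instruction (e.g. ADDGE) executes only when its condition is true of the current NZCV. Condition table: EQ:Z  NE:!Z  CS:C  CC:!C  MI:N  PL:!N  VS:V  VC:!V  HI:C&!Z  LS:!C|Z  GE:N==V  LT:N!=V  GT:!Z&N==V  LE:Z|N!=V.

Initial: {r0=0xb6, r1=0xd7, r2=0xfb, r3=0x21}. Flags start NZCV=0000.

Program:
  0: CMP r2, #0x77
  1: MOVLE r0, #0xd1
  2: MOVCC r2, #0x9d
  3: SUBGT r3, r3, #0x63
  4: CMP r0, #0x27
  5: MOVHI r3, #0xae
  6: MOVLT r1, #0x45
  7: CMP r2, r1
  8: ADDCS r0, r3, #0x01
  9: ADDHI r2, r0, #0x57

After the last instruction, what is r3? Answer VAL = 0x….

VAL = 0xae

0: ✓ CMP  NZCV=1010
1: ✓ MOVLE  r0←0xd1
2: · MOVCC
3: · SUBGT
4: ✓ CMP  NZCV=1010
5: ✓ MOVHI  r3←0xae
6: ✓ MOVLT  r1←0x45
7: ✓ CMP  NZCV=1010
8: ✓ ADDCS  r0←0xaf
9: ✓ ADDHI  r2←0x06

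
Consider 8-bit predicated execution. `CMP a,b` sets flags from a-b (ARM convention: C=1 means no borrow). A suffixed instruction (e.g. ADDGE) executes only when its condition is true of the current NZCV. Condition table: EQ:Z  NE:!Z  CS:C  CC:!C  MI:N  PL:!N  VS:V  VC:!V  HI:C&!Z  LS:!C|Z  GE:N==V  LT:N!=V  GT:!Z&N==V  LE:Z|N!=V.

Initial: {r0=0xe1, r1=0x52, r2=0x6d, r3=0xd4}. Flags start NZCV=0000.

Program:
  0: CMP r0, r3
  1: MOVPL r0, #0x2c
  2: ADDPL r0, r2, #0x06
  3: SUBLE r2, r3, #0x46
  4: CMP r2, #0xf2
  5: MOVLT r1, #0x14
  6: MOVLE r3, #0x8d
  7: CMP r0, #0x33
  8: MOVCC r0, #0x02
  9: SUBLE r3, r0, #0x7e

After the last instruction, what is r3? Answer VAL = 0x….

[0] flags=0010 → (cmp)
[1] flags=0010 PL?T → r0=0x2c
[2] flags=0010 PL?T → r0=0x73
[3] flags=0010 LE?F → skip
[4] flags=0000 → (cmp)
[5] flags=0000 LT?F → skip
[6] flags=0000 LE?F → skip
[7] flags=0010 → (cmp)
[8] flags=0010 CC?F → skip
[9] flags=0010 LE?F → skip

VAL = 0xd4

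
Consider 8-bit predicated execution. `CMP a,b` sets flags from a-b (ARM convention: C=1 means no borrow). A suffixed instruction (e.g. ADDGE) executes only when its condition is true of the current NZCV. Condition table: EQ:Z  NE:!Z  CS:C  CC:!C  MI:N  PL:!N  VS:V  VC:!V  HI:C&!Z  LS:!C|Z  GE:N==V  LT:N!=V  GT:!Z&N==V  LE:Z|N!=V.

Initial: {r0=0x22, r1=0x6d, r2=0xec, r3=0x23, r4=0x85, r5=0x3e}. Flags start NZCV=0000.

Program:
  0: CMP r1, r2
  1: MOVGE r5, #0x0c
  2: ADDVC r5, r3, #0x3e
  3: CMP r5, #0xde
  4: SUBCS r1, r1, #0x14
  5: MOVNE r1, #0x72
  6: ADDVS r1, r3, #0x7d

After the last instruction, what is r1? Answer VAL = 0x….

0: ✓ CMP  NZCV=1001
1: ✓ MOVGE  r5←0x0c
2: · ADDVC
3: ✓ CMP  NZCV=0000
4: · SUBCS
5: ✓ MOVNE  r1←0x72
6: · ADDVS

VAL = 0x72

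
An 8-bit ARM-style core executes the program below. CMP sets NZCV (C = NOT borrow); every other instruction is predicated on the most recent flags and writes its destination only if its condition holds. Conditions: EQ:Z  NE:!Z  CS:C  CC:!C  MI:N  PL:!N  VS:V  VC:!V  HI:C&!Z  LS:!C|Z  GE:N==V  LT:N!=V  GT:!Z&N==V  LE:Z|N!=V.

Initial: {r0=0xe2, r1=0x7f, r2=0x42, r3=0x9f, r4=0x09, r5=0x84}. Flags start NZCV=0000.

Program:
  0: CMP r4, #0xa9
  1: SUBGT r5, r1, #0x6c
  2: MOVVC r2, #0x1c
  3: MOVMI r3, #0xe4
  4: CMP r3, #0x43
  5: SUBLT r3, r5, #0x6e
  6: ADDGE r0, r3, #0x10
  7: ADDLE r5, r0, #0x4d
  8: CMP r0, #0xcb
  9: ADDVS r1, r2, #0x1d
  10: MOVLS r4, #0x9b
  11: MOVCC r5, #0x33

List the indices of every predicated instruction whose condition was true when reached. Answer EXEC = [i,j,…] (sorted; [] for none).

EXEC = [1,2,5,7]

0: ✓ CMP  NZCV=0000
1: ✓ SUBGT  r5←0x13
2: ✓ MOVVC  r2←0x1c
3: · MOVMI
4: ✓ CMP  NZCV=0011
5: ✓ SUBLT  r3←0xa5
6: · ADDGE
7: ✓ ADDLE  r5←0x2f
8: ✓ CMP  NZCV=0010
9: · ADDVS
10: · MOVLS
11: · MOVCC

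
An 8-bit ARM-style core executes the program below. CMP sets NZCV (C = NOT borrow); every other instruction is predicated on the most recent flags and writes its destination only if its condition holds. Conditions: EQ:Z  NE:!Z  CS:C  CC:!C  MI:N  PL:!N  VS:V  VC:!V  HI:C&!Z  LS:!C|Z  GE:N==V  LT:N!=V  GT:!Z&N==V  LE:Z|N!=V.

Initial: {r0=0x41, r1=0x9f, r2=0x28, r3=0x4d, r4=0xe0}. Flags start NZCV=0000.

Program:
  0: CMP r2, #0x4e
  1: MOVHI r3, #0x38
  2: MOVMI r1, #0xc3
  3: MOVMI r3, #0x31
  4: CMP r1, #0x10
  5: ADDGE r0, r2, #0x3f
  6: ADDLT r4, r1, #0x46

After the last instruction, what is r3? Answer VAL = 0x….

[0] flags=1000 → (cmp)
[1] flags=1000 HI?F → skip
[2] flags=1000 MI?T → r1=0xc3
[3] flags=1000 MI?T → r3=0x31
[4] flags=1010 → (cmp)
[5] flags=1010 GE?F → skip
[6] flags=1010 LT?T → r4=0x09

VAL = 0x31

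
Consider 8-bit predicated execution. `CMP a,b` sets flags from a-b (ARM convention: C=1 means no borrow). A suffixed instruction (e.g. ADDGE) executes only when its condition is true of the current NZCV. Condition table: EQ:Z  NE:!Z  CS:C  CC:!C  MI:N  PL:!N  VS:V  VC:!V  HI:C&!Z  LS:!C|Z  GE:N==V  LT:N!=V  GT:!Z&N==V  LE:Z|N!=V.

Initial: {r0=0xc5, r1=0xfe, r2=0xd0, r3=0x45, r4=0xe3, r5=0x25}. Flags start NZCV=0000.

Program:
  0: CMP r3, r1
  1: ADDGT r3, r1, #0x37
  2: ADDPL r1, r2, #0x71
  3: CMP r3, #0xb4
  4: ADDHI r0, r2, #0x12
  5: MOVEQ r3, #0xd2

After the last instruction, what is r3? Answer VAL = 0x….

[0] flags=0000 → (cmp)
[1] flags=0000 GT?T → r3=0x35
[2] flags=0000 PL?T → r1=0x41
[3] flags=1001 → (cmp)
[4] flags=1001 HI?F → skip
[5] flags=1001 EQ?F → skip

VAL = 0x35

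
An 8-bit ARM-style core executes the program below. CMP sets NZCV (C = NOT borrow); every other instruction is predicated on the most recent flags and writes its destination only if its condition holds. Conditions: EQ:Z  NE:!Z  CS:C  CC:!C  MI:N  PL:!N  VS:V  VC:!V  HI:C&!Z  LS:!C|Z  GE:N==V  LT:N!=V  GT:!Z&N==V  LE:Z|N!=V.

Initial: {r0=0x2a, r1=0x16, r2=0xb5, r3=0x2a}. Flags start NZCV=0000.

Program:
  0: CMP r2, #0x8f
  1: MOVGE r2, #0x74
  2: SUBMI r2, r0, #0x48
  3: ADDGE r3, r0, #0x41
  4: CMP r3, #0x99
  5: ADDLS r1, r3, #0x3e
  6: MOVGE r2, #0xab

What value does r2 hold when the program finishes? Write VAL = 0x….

[0] flags=0010 → (cmp)
[1] flags=0010 GE?T → r2=0x74
[2] flags=0010 MI?F → skip
[3] flags=0010 GE?T → r3=0x6b
[4] flags=1001 → (cmp)
[5] flags=1001 LS?T → r1=0xa9
[6] flags=1001 GE?T → r2=0xab

VAL = 0xab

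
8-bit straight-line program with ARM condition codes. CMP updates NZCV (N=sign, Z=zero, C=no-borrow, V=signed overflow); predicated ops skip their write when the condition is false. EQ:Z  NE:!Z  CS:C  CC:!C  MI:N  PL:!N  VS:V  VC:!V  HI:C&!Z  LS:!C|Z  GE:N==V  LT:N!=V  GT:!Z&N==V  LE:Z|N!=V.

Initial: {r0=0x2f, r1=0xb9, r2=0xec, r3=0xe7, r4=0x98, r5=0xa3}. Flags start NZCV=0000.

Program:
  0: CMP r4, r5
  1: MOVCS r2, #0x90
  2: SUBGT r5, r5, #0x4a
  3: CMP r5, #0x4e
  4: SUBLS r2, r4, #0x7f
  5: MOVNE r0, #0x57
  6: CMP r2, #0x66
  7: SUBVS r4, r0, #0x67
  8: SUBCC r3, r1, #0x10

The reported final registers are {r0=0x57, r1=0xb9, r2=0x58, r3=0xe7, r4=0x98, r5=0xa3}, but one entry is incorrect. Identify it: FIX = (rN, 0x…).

FIX = (r2, 0xec)

0: ✓ CMP  NZCV=1000
1: · MOVCS
2: · SUBGT
3: ✓ CMP  NZCV=0011
4: · SUBLS
5: ✓ MOVNE  r0←0x57
6: ✓ CMP  NZCV=1010
7: · SUBVS
8: · SUBCC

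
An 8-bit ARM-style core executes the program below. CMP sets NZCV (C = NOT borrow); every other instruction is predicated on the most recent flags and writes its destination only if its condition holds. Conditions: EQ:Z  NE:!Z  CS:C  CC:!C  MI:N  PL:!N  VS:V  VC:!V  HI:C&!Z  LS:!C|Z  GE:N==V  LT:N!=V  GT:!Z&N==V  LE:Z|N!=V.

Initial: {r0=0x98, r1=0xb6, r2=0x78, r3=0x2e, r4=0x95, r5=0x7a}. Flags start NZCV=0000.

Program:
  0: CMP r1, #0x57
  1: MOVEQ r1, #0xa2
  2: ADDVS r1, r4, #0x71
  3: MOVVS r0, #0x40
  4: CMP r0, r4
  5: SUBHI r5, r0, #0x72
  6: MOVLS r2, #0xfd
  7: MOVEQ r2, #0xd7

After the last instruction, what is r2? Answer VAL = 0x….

VAL = 0xfd

[0] flags=0011 → (cmp)
[1] flags=0011 EQ?F → skip
[2] flags=0011 VS?T → r1=0x06
[3] flags=0011 VS?T → r0=0x40
[4] flags=1001 → (cmp)
[5] flags=1001 HI?F → skip
[6] flags=1001 LS?T → r2=0xfd
[7] flags=1001 EQ?F → skip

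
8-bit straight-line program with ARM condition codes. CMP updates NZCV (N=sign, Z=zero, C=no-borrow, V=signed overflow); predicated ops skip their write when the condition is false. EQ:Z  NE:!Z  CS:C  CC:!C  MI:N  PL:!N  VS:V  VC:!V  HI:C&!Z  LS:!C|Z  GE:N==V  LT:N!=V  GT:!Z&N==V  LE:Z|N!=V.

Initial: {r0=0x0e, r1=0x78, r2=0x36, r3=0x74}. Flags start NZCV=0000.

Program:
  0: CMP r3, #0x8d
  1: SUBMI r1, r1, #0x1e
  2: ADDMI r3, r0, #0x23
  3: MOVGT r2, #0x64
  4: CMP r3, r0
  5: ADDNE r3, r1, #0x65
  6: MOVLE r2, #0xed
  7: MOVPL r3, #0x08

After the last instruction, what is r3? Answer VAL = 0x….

VAL = 0x08

0: ✓ CMP  NZCV=1001
1: ✓ SUBMI  r1←0x5a
2: ✓ ADDMI  r3←0x31
3: ✓ MOVGT  r2←0x64
4: ✓ CMP  NZCV=0010
5: ✓ ADDNE  r3←0xbf
6: · MOVLE
7: ✓ MOVPL  r3←0x08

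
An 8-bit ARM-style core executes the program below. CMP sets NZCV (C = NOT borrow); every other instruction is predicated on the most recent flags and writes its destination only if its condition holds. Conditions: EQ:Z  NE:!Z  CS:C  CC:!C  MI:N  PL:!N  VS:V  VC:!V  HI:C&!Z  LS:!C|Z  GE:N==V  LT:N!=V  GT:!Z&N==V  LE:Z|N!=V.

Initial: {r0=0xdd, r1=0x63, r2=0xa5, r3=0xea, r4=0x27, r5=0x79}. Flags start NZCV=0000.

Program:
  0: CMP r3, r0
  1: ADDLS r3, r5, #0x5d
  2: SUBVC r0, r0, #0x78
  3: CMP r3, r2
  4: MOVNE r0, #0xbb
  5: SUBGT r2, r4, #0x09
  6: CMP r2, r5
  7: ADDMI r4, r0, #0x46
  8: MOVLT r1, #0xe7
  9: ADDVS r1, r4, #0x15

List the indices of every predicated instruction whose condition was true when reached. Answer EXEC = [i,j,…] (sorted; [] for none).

[0] flags=0010 → (cmp)
[1] flags=0010 LS?F → skip
[2] flags=0010 VC?T → r0=0x65
[3] flags=0010 → (cmp)
[4] flags=0010 NE?T → r0=0xbb
[5] flags=0010 GT?T → r2=0x1e
[6] flags=1000 → (cmp)
[7] flags=1000 MI?T → r4=0x01
[8] flags=1000 LT?T → r1=0xe7
[9] flags=1000 VS?F → skip

EXEC = [2,4,5,7,8]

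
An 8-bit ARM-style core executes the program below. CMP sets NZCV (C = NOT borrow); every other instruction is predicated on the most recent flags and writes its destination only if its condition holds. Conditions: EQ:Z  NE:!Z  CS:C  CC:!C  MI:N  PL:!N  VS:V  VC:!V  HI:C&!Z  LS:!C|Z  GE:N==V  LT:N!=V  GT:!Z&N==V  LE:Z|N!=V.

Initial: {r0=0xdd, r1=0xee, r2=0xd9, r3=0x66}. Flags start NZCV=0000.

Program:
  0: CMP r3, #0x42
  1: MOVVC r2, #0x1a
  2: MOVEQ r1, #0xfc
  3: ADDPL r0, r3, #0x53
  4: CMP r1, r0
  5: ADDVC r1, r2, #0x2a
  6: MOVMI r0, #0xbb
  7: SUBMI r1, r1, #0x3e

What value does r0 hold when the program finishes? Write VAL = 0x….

[0] flags=0010 → (cmp)
[1] flags=0010 VC?T → r2=0x1a
[2] flags=0010 EQ?F → skip
[3] flags=0010 PL?T → r0=0xb9
[4] flags=0010 → (cmp)
[5] flags=0010 VC?T → r1=0x44
[6] flags=0010 MI?F → skip
[7] flags=0010 MI?F → skip

VAL = 0xb9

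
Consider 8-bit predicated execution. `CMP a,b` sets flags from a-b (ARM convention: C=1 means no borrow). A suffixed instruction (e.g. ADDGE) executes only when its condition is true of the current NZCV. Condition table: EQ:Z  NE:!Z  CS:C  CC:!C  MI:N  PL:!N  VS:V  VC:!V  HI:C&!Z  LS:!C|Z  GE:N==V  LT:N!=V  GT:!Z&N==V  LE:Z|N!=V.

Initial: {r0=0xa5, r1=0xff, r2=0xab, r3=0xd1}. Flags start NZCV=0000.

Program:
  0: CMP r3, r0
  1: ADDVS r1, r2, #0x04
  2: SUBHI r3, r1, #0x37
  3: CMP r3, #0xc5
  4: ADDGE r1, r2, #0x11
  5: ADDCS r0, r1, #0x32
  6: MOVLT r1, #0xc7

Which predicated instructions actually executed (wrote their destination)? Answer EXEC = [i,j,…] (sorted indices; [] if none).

EXEC = [2,4,5]

0: ✓ CMP  NZCV=0010
1: · ADDVS
2: ✓ SUBHI  r3←0xc8
3: ✓ CMP  NZCV=0010
4: ✓ ADDGE  r1←0xbc
5: ✓ ADDCS  r0←0xee
6: · MOVLT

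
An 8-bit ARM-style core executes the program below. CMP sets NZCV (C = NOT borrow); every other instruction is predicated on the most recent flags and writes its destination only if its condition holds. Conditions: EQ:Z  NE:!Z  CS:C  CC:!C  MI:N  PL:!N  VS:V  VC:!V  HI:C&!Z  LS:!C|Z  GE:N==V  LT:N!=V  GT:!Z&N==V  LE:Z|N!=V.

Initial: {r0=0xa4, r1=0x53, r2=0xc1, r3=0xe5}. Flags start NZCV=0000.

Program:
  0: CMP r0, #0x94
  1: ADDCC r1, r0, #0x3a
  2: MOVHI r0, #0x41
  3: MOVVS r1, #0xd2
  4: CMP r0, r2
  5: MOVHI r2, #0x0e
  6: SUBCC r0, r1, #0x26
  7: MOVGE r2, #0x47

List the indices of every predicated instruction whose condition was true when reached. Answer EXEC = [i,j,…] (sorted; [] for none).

EXEC = [2,6,7]

[0] flags=0010 → (cmp)
[1] flags=0010 CC?F → skip
[2] flags=0010 HI?T → r0=0x41
[3] flags=0010 VS?F → skip
[4] flags=1001 → (cmp)
[5] flags=1001 HI?F → skip
[6] flags=1001 CC?T → r0=0x2d
[7] flags=1001 GE?T → r2=0x47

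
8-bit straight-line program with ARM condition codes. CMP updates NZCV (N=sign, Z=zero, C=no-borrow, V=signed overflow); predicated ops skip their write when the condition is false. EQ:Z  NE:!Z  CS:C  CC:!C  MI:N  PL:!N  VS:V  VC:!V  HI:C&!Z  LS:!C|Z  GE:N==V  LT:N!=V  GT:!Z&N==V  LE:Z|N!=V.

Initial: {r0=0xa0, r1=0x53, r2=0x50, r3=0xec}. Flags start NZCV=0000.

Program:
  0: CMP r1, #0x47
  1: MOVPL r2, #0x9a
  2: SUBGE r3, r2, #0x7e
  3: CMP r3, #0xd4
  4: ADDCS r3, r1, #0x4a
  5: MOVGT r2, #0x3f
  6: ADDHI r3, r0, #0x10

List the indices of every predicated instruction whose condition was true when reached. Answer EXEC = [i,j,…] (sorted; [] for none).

EXEC = [1,2,5]

[0] flags=0010 → (cmp)
[1] flags=0010 PL?T → r2=0x9a
[2] flags=0010 GE?T → r3=0x1c
[3] flags=0000 → (cmp)
[4] flags=0000 CS?F → skip
[5] flags=0000 GT?T → r2=0x3f
[6] flags=0000 HI?F → skip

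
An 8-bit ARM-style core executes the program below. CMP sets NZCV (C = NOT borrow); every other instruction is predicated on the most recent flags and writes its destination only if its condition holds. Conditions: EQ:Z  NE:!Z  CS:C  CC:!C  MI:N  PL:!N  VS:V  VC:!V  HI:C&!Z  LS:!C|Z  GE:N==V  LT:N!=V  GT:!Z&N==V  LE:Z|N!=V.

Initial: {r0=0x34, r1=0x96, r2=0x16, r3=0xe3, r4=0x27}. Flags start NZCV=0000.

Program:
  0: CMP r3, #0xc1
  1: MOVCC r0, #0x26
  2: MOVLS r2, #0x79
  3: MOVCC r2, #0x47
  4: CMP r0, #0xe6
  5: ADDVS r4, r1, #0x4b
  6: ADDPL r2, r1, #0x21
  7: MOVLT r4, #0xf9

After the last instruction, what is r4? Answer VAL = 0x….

[0] flags=0010 → (cmp)
[1] flags=0010 CC?F → skip
[2] flags=0010 LS?F → skip
[3] flags=0010 CC?F → skip
[4] flags=0000 → (cmp)
[5] flags=0000 VS?F → skip
[6] flags=0000 PL?T → r2=0xb7
[7] flags=0000 LT?F → skip

VAL = 0x27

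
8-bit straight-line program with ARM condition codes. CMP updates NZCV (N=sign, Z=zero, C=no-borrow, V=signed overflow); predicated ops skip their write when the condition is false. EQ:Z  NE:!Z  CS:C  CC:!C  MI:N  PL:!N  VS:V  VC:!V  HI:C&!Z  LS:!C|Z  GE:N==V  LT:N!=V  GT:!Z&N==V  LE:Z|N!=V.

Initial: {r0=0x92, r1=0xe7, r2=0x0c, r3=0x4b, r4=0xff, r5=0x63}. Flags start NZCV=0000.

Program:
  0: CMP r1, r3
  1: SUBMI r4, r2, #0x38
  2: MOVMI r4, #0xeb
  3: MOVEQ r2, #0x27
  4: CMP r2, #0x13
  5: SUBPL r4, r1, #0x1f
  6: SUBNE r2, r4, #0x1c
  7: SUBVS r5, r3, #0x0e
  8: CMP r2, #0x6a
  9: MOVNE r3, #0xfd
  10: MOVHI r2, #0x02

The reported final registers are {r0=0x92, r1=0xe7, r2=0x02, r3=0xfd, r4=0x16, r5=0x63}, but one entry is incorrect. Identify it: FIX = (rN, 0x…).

FIX = (r4, 0xeb)

[0] flags=1010 → (cmp)
[1] flags=1010 MI?T → r4=0xd4
[2] flags=1010 MI?T → r4=0xeb
[3] flags=1010 EQ?F → skip
[4] flags=1000 → (cmp)
[5] flags=1000 PL?F → skip
[6] flags=1000 NE?T → r2=0xcf
[7] flags=1000 VS?F → skip
[8] flags=0011 → (cmp)
[9] flags=0011 NE?T → r3=0xfd
[10] flags=0011 HI?T → r2=0x02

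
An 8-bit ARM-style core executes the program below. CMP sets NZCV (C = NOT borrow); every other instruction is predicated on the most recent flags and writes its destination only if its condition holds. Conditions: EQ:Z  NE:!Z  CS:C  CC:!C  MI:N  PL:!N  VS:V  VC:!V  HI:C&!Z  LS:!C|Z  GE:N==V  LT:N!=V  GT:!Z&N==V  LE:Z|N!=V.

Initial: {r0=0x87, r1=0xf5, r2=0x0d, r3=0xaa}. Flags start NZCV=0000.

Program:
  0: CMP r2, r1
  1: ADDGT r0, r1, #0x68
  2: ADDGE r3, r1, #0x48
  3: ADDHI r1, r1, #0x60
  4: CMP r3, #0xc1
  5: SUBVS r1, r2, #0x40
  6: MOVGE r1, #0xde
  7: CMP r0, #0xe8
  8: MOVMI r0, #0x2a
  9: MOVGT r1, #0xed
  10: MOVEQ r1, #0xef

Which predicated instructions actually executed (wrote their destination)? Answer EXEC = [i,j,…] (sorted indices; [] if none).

0: ✓ CMP  NZCV=0000
1: ✓ ADDGT  r0←0x5d
2: ✓ ADDGE  r3←0x3d
3: · ADDHI
4: ✓ CMP  NZCV=0000
5: · SUBVS
6: ✓ MOVGE  r1←0xde
7: ✓ CMP  NZCV=0000
8: · MOVMI
9: ✓ MOVGT  r1←0xed
10: · MOVEQ

EXEC = [1,2,6,9]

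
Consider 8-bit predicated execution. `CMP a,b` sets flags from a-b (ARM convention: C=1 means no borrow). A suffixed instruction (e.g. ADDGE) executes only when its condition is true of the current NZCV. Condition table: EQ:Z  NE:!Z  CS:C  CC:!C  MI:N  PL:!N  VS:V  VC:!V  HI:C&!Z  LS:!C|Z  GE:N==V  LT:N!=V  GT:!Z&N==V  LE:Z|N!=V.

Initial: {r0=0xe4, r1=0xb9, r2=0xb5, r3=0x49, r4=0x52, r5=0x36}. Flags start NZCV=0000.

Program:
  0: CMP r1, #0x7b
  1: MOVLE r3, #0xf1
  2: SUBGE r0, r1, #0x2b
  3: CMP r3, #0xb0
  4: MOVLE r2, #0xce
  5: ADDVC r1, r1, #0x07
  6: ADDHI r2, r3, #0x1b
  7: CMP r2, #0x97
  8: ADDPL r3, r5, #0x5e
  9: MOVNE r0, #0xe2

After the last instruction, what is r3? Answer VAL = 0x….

0: ✓ CMP  NZCV=0011
1: ✓ MOVLE  r3←0xf1
2: · SUBGE
3: ✓ CMP  NZCV=0010
4: · MOVLE
5: ✓ ADDVC  r1←0xc0
6: ✓ ADDHI  r2←0x0c
7: ✓ CMP  NZCV=0000
8: ✓ ADDPL  r3←0x94
9: ✓ MOVNE  r0←0xe2

VAL = 0x94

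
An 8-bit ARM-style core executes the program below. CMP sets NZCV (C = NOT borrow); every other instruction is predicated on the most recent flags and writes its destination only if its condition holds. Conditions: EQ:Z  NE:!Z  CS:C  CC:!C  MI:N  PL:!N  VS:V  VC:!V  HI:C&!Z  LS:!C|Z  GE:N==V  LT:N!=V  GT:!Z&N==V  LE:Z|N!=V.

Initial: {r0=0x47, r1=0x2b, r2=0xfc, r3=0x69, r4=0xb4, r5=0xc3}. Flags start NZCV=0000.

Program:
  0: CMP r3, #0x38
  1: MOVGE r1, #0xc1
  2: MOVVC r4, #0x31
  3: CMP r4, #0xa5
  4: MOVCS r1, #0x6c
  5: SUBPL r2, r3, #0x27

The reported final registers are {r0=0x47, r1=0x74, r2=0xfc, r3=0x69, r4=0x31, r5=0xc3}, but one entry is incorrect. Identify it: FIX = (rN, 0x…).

[0] flags=0010 → (cmp)
[1] flags=0010 GE?T → r1=0xc1
[2] flags=0010 VC?T → r4=0x31
[3] flags=1001 → (cmp)
[4] flags=1001 CS?F → skip
[5] flags=1001 PL?F → skip

FIX = (r1, 0xc1)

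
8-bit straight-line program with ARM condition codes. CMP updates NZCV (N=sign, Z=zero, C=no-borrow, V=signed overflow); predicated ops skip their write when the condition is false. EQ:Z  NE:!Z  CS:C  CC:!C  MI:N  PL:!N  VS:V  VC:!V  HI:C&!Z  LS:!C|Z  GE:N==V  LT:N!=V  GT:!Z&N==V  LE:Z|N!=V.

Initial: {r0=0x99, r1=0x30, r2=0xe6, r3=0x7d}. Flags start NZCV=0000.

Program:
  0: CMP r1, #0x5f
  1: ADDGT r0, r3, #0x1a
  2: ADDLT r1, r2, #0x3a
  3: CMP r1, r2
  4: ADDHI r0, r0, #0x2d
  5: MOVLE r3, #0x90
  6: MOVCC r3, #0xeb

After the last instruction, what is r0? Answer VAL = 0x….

0: ✓ CMP  NZCV=1000
1: · ADDGT
2: ✓ ADDLT  r1←0x20
3: ✓ CMP  NZCV=0000
4: · ADDHI
5: · MOVLE
6: ✓ MOVCC  r3←0xeb

VAL = 0x99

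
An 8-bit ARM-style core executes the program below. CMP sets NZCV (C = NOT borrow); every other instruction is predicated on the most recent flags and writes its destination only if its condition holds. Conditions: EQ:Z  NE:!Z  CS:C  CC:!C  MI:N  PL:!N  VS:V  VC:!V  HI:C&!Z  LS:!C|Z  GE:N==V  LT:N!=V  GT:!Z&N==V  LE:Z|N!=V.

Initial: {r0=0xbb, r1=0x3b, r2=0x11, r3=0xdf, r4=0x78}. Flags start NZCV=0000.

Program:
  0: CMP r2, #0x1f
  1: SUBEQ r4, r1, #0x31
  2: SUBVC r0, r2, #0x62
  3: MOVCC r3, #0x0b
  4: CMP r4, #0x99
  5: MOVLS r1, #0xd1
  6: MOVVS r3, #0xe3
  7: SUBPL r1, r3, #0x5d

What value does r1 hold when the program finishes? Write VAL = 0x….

[0] flags=1000 → (cmp)
[1] flags=1000 EQ?F → skip
[2] flags=1000 VC?T → r0=0xaf
[3] flags=1000 CC?T → r3=0x0b
[4] flags=1001 → (cmp)
[5] flags=1001 LS?T → r1=0xd1
[6] flags=1001 VS?T → r3=0xe3
[7] flags=1001 PL?F → skip

VAL = 0xd1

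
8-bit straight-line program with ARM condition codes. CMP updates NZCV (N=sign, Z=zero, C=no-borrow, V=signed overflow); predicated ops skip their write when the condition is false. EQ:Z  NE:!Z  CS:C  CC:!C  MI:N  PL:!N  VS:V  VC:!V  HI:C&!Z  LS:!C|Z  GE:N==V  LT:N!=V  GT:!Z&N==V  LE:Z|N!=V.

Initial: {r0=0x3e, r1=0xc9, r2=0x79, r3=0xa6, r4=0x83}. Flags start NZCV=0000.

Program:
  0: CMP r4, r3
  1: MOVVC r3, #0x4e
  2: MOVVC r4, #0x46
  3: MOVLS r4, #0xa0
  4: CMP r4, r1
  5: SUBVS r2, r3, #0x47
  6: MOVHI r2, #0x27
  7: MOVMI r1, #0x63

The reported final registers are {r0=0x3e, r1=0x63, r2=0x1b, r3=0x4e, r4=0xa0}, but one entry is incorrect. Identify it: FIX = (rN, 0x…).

[0] flags=1000 → (cmp)
[1] flags=1000 VC?T → r3=0x4e
[2] flags=1000 VC?T → r4=0x46
[3] flags=1000 LS?T → r4=0xa0
[4] flags=1000 → (cmp)
[5] flags=1000 VS?F → skip
[6] flags=1000 HI?F → skip
[7] flags=1000 MI?T → r1=0x63

FIX = (r2, 0x79)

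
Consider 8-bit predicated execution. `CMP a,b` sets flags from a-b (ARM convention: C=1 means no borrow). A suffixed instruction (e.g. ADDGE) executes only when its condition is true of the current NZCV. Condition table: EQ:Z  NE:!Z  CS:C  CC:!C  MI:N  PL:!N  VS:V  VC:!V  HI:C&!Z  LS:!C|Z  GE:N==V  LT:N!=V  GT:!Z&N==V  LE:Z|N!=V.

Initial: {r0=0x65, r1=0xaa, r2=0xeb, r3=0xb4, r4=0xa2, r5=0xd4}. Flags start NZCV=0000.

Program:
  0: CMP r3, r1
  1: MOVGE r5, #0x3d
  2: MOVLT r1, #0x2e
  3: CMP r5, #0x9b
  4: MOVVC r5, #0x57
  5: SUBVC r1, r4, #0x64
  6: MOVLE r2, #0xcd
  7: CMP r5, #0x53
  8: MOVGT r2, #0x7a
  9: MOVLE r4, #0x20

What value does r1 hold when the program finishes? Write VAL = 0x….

0: ✓ CMP  NZCV=0010
1: ✓ MOVGE  r5←0x3d
2: · MOVLT
3: ✓ CMP  NZCV=1001
4: · MOVVC
5: · SUBVC
6: · MOVLE
7: ✓ CMP  NZCV=1000
8: · MOVGT
9: ✓ MOVLE  r4←0x20

VAL = 0xaa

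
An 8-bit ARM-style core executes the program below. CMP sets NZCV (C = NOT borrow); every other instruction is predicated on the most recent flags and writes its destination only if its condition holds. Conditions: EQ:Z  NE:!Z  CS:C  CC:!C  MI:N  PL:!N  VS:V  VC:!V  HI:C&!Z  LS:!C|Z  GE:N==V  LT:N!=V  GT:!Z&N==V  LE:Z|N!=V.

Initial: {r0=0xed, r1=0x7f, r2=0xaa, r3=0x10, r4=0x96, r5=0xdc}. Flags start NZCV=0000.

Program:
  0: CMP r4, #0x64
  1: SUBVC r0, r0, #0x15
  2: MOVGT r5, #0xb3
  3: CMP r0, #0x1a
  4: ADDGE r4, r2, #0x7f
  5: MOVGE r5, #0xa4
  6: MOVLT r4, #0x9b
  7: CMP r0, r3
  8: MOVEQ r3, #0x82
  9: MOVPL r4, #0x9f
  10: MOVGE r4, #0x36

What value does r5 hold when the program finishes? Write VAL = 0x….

0: ✓ CMP  NZCV=0011
1: · SUBVC
2: · MOVGT
3: ✓ CMP  NZCV=1010
4: · ADDGE
5: · MOVGE
6: ✓ MOVLT  r4←0x9b
7: ✓ CMP  NZCV=1010
8: · MOVEQ
9: · MOVPL
10: · MOVGE

VAL = 0xdc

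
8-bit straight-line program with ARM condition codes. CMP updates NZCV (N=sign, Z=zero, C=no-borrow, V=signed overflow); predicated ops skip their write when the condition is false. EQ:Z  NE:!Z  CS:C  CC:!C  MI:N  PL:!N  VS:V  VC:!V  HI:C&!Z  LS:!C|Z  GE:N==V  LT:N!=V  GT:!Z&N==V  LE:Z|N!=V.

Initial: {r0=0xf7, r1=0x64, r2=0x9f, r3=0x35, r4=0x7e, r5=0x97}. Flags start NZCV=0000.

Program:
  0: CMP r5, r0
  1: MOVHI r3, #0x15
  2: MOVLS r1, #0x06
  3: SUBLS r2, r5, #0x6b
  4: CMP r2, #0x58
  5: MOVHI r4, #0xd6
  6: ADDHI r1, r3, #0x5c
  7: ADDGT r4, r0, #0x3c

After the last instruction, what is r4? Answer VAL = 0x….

VAL = 0x7e

[0] flags=1000 → (cmp)
[1] flags=1000 HI?F → skip
[2] flags=1000 LS?T → r1=0x06
[3] flags=1000 LS?T → r2=0x2c
[4] flags=1000 → (cmp)
[5] flags=1000 HI?F → skip
[6] flags=1000 HI?F → skip
[7] flags=1000 GT?F → skip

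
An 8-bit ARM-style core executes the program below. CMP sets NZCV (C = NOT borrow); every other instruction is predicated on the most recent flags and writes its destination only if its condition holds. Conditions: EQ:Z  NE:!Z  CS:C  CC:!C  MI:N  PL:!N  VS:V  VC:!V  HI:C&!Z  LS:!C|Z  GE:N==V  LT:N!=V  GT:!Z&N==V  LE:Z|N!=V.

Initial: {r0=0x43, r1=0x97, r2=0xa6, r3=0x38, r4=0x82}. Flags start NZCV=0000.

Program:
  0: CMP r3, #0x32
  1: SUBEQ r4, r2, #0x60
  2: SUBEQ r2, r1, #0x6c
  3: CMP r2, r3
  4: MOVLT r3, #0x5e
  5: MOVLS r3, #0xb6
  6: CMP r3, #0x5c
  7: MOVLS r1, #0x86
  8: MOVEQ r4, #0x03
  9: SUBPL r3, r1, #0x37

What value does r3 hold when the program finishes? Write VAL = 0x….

VAL = 0x60

0: ✓ CMP  NZCV=0010
1: · SUBEQ
2: · SUBEQ
3: ✓ CMP  NZCV=0011
4: ✓ MOVLT  r3←0x5e
5: · MOVLS
6: ✓ CMP  NZCV=0010
7: · MOVLS
8: · MOVEQ
9: ✓ SUBPL  r3←0x60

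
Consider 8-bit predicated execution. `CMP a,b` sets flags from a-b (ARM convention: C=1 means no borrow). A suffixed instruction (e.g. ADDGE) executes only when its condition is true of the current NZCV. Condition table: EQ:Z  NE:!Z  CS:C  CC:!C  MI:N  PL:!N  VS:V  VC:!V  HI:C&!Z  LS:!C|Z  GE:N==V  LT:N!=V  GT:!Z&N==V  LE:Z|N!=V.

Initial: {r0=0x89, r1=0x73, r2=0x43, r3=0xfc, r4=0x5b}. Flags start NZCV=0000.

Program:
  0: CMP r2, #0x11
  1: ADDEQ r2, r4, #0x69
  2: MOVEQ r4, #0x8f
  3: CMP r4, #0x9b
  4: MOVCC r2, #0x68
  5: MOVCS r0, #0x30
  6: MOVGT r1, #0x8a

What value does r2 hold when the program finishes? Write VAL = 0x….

0: ✓ CMP  NZCV=0010
1: · ADDEQ
2: · MOVEQ
3: ✓ CMP  NZCV=1001
4: ✓ MOVCC  r2←0x68
5: · MOVCS
6: ✓ MOVGT  r1←0x8a

VAL = 0x68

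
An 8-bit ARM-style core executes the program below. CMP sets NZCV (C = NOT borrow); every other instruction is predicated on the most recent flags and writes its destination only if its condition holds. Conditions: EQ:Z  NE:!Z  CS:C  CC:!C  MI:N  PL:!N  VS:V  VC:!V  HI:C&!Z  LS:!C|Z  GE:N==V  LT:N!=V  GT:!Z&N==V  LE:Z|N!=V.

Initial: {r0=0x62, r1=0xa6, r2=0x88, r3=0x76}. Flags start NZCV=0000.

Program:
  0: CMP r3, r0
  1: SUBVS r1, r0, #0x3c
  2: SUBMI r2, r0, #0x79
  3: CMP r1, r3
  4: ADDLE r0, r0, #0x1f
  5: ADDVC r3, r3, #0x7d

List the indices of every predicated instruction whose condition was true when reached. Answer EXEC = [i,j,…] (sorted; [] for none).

[0] flags=0010 → (cmp)
[1] flags=0010 VS?F → skip
[2] flags=0010 MI?F → skip
[3] flags=0011 → (cmp)
[4] flags=0011 LE?T → r0=0x81
[5] flags=0011 VC?F → skip

EXEC = [4]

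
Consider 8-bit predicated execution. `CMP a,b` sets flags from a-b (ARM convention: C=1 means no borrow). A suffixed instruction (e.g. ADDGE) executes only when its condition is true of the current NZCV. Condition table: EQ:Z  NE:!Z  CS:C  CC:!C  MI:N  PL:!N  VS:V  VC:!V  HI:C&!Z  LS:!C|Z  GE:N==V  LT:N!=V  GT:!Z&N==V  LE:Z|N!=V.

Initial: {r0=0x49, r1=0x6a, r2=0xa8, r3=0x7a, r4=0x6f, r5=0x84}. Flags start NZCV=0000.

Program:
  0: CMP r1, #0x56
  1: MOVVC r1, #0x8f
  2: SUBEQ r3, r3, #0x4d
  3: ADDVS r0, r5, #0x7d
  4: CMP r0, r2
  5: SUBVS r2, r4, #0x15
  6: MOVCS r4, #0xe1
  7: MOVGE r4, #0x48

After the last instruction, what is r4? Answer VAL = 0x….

VAL = 0x48

[0] flags=0010 → (cmp)
[1] flags=0010 VC?T → r1=0x8f
[2] flags=0010 EQ?F → skip
[3] flags=0010 VS?F → skip
[4] flags=1001 → (cmp)
[5] flags=1001 VS?T → r2=0x5a
[6] flags=1001 CS?F → skip
[7] flags=1001 GE?T → r4=0x48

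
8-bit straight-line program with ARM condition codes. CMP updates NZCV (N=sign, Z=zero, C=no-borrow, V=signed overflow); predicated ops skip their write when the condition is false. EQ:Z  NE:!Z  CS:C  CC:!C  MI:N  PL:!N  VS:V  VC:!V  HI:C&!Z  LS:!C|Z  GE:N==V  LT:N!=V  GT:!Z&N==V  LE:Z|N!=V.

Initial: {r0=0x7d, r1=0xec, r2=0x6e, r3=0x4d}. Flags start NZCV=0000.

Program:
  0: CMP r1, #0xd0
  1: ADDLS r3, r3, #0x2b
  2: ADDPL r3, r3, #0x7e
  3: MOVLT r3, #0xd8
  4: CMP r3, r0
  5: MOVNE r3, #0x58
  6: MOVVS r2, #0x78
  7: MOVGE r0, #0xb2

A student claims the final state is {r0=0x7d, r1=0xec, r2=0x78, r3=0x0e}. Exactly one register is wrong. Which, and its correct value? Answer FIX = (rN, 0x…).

0: ✓ CMP  NZCV=0010
1: · ADDLS
2: ✓ ADDPL  r3←0xcb
3: · MOVLT
4: ✓ CMP  NZCV=0011
5: ✓ MOVNE  r3←0x58
6: ✓ MOVVS  r2←0x78
7: · MOVGE

FIX = (r3, 0x58)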